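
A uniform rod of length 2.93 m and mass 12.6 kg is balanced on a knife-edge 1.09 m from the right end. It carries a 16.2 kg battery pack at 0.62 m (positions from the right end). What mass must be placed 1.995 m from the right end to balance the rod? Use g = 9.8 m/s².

Take moments about the knife-edge (at 1.09 m from the right end).
Beam weight: 12.6 × 9.8 = 123.5 N down at 1.465 m → arm 0.375 m, τ = 123.5 × 0.375 = 46.31 N·m counterclockwise.
Battery pack: 16.2 × 9.8 = 158.8 N down at 0.62 m → arm 0.47 m, τ = 158.8 × 0.47 = 74.64 N·m clockwise.
Net moment of known loads = 28.33 N·m clockwise.
An unknown mass m at 1.995 m has arm 0.905 m; its moment is m·g·0.905 counterclockwise.
Στ = 0 ⇒ m × 9.8 × 0.905 = 28.33 ⇒ m = 28.33 / (9.8 × 0.905) = 3.19 kg.

m ≈ 3.19 kg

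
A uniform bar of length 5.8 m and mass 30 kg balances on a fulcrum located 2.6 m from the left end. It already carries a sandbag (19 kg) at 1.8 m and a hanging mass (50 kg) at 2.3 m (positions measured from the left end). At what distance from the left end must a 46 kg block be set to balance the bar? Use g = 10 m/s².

x ≈ 3.06 m from the left end

Taking torques about the fulcrum (at 2.6 m from the left end):
Beam weight: 30 × 10 = 300 N down at 2.9 m → arm 0.3 m, τ = 300 × 0.3 = 90 N·m clockwise.
Sandbag: 19 × 10 = 190 N down at 1.8 m → arm 0.8 m, τ = 190 × 0.8 = 152 N·m counterclockwise.
Hanging mass: 50 × 10 = 500 N down at 2.3 m → arm 0.3 m, τ = 500 × 0.3 = 150 N·m counterclockwise.
Net moment of existing loads = 212 N·m counterclockwise.
The block weighs 46 × 10 = 460 N and must supply an equal clockwise moment, so its lever arm about the fulcrum is 212 / 460 = 0.461 m.
That puts it at 2.6 + 0.461 = 3.06 m from the left end.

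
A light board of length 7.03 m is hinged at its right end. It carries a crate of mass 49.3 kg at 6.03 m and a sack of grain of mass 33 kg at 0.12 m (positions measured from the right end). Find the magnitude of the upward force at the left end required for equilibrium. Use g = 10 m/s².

F ≈ 429 N

Sum moments about the right end (the unknown pivot reaction has zero arm there).
Crate: 49.3 × 10 = 493 N down at 6.03 m → arm 6.03 m, τ = 493 × 6.03 = 2973 N·m counterclockwise.
Sack of grain: 33 × 10 = 330 N down at 0.12 m → arm 0.12 m, τ = 330 × 0.12 = 39.6 N·m counterclockwise.
Net moment of the loads = 3013 N·m counterclockwise.
The upward force F acts at the left end, arm 7.03 m, giving F × 7.03 clockwise.
Setting net torque to zero: F × 7.03 = 3013 → F = 3013 / 7.03 = 429 N.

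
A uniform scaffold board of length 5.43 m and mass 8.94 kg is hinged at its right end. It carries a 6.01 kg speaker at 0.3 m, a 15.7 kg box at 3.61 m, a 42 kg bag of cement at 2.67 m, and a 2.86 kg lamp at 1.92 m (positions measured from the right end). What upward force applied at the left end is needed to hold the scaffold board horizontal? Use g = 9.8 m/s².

Taking torques about the right end:
Beam weight: 8.94 × 9.8 = 87.61 N down at 2.715 m → arm 2.715 m, τ = 87.61 × 2.715 = 237.9 N·m counterclockwise.
Speaker: 6.01 × 9.8 = 58.9 N down at 0.3 m → arm 0.3 m, τ = 58.9 × 0.3 = 17.67 N·m counterclockwise.
Box: 15.7 × 9.8 = 153.9 N down at 3.61 m → arm 3.61 m, τ = 153.9 × 3.61 = 555.6 N·m counterclockwise.
Bag of cement: 42 × 9.8 = 411.6 N down at 2.67 m → arm 2.67 m, τ = 411.6 × 2.67 = 1099 N·m counterclockwise.
Lamp: 2.86 × 9.8 = 28.03 N down at 1.92 m → arm 1.92 m, τ = 28.03 × 1.92 = 53.82 N·m counterclockwise.
Net moment of the loads = 1964 N·m counterclockwise.
The upward force F acts at the left end, arm 5.43 m, giving F × 5.43 clockwise.
For rotational equilibrium, F × 5.43 = 1964, so F = 1964 / 5.43 = 362 N.

F ≈ 362 N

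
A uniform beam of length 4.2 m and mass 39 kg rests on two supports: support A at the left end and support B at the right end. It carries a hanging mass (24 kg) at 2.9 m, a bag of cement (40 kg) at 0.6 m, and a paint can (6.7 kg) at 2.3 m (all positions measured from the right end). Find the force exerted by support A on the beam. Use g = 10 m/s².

R_A ≈ 455 N

Sum moments about support B (its reaction then has zero moment arm).
Beam weight: 39 × 10 = 390 N down at 2.1 m → arm 2.1 m, τ = 390 × 2.1 = 819 N·m counterclockwise.
Hanging mass: 24 × 10 = 240 N down at 2.9 m → arm 2.9 m, τ = 240 × 2.9 = 696 N·m counterclockwise.
Bag of cement: 40 × 10 = 400 N down at 0.6 m → arm 0.6 m, τ = 400 × 0.6 = 240 N·m counterclockwise.
Paint can: 6.7 × 10 = 67 N down at 2.3 m → arm 2.3 m, τ = 67 × 2.3 = 154.1 N·m counterclockwise.
Net load moment about support B = 1909 N·m counterclockwise.
Reaction R at support A is upward at 4.2 m, arm 4.2 m → moment R × 4.2 clockwise.
Balancing moments: R × 4.2 = 1909, giving R = 455 N.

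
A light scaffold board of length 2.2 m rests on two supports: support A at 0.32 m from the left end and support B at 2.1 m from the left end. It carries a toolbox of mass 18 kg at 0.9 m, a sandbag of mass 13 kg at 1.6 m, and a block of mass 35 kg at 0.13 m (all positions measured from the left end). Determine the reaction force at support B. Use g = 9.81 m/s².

R_B ≈ 113 N

Take moments about support A.
Toolbox: 18 × 9.81 = 176.6 N down at 0.9 m → arm 0.58 m, τ = 176.6 × 0.58 = 102.4 N·m clockwise.
Sandbag: 13 × 9.81 = 127.5 N down at 1.6 m → arm 1.28 m, τ = 127.5 × 1.28 = 163.2 N·m clockwise.
Block: 35 × 9.81 = 343.4 N down at 0.13 m → arm 0.19 m, τ = 343.4 × 0.19 = 65.25 N·m counterclockwise.
Net load moment about support A = 200.4 N·m clockwise.
Reaction R at support B is upward at 2.1 m, arm 1.78 m → moment R × 1.78 counterclockwise.
Balancing moments: R × 1.78 = 200.4, giving R = 113 N.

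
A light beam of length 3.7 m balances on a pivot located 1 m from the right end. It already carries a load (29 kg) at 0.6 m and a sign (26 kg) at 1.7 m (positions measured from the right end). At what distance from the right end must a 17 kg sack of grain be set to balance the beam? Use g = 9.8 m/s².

x ≈ 0.612 m from the right end

Sum moments about the pivot (at 1 m from the right end) (the support reaction has zero arm there).
Load: 29 × 9.8 = 284.2 N down at 0.6 m → arm 0.4 m, τ = 284.2 × 0.4 = 113.7 N·m clockwise.
Sign: 26 × 9.8 = 254.8 N down at 1.7 m → arm 0.7 m, τ = 254.8 × 0.7 = 178.4 N·m counterclockwise.
Net moment of existing loads = 64.7 N·m counterclockwise.
The sack of grain weighs 17 × 9.8 = 166.6 N and must supply an equal clockwise moment, so its lever arm about the pivot is 64.7 / 166.6 = 0.388 m.
That puts it at 1 − 0.388 = 0.612 m from the right end.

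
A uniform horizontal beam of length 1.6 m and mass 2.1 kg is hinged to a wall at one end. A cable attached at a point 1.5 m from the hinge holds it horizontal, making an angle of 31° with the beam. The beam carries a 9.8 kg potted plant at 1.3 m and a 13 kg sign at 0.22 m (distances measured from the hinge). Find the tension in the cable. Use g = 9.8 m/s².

T ≈ 219 N

Taking torques about the hinge:
Beam weight: 2.1 × 9.8 = 20.58 N down at 0.8 m → arm 0.8 m, τ = 20.58 × 0.8 = 16.46 N·m clockwise.
Potted plant: 9.8 × 9.8 = 96.04 N down at 1.3 m → arm 1.3 m, τ = 96.04 × 1.3 = 124.9 N·m clockwise.
Sign: 13 × 9.8 = 127.4 N down at 0.22 m → arm 0.22 m, τ = 127.4 × 0.22 = 28.03 N·m clockwise.
Total clockwise load moment = 169.4 N·m.
The cable tension T acts at 1.5 m; only its component perpendicular to the beam, T sinθ, produces torque. sin 31° = 0.515.
For rotational equilibrium, T × 1.5 × 0.515 = 169.4, so T = 169.4 / 0.7725 = 219 N.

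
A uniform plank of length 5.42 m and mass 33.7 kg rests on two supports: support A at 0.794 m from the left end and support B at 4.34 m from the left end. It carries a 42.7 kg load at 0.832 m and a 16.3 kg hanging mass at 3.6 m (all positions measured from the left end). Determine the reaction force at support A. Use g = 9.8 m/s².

R_A ≈ 599 N

Choose support B as the axis so its reaction then has zero moment arm.
Beam weight: 33.7 × 9.8 = 330.3 N down at 2.71 m → arm 1.63 m, τ = 330.3 × 1.63 = 538.4 N·m counterclockwise.
Load: 42.7 × 9.8 = 418.5 N down at 0.832 m → arm 3.508 m, τ = 418.5 × 3.508 = 1468 N·m counterclockwise.
Hanging mass: 16.3 × 9.8 = 159.7 N down at 3.6 m → arm 0.74 m, τ = 159.7 × 0.74 = 118.2 N·m counterclockwise.
Net load moment about support B = 2125 N·m counterclockwise.
Reaction R at support A is upward at 0.794 m, arm 3.546 m → moment R × 3.546 clockwise.
For rotational equilibrium, R × 3.546 = 2125, so R = 599 N.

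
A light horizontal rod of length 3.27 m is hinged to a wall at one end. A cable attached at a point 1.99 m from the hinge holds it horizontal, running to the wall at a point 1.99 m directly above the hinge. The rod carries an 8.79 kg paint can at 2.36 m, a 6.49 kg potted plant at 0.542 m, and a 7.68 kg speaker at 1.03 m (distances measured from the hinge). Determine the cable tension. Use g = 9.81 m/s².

T ≈ 224 N

About the hinge:
Paint can: 8.79 × 9.81 = 86.23 N down at 2.36 m → arm 2.36 m, τ = 86.23 × 2.36 = 203.5 N·m clockwise.
Potted plant: 6.49 × 9.81 = 63.67 N down at 0.542 m → arm 0.542 m, τ = 63.67 × 0.542 = 34.51 N·m clockwise.
Speaker: 7.68 × 9.81 = 75.34 N down at 1.03 m → arm 1.03 m, τ = 75.34 × 1.03 = 77.6 N·m clockwise.
Total clockwise load moment = 315.6 N·m.
The cable tension T acts at 1.99 m; only its component perpendicular to the rod, T sinθ, produces torque. sinθ = h/√(h²+d²) = 1.99/√(1.99²+1.99²) = 0.7071.
Balancing moments: T × 1.99 × 0.7071 = 315.6, giving T = 315.6 / 1.407 = 224 N.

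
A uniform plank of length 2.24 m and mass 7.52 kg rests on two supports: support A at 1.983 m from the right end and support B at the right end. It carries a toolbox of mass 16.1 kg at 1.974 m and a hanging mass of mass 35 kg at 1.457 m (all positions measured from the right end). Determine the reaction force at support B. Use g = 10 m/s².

Taking torques about support A:
Beam weight: 7.52 × 10 = 75.2 N down at 1.12 m → arm 0.863 m, τ = 75.2 × 0.863 = 64.9 N·m clockwise.
Toolbox: 16.1 × 10 = 161 N down at 1.974 m → arm 0.009 m, τ = 161 × 0.009 = 1.449 N·m clockwise.
Hanging mass: 35 × 10 = 350 N down at 1.457 m → arm 0.526 m, τ = 350 × 0.526 = 184.1 N·m clockwise.
Net load moment about support A = 250.4 N·m clockwise.
Reaction R at support B is upward at 0 m, arm 1.983 m → moment R × 1.983 counterclockwise.
Στ = 0 ⇒ R × 1.983 = 250.4 ⇒ R = 126 N.

R_B ≈ 126 N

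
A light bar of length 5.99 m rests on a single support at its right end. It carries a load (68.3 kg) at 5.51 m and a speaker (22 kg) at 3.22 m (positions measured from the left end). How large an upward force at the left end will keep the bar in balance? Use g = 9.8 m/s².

F ≈ 153 N

About the right end:
Load: 68.3 × 9.8 = 669.3 N down at 5.51 m → arm 0.48 m, τ = 669.3 × 0.48 = 321.3 N·m counterclockwise.
Speaker: 22 × 9.8 = 215.6 N down at 3.22 m → arm 2.77 m, τ = 215.6 × 2.77 = 597.2 N·m counterclockwise.
Net moment of the loads = 918.5 N·m counterclockwise.
The upward force F acts at the left end, arm 5.99 m, giving F × 5.99 clockwise.
Setting net torque to zero: F × 5.99 = 918.5 → F = 918.5 / 5.99 = 153 N.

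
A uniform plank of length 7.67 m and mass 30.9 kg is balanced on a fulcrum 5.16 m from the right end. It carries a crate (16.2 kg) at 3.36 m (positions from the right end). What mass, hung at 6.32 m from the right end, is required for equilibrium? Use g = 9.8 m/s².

Choose the fulcrum (at 5.16 m from the right end) as the axis so the support reaction has zero arm there.
Beam weight: 30.9 × 9.8 = 302.8 N down at 3.835 m → arm 1.325 m, τ = 302.8 × 1.325 = 401.2 N·m clockwise.
Crate: 16.2 × 9.8 = 158.8 N down at 3.36 m → arm 1.8 m, τ = 158.8 × 1.8 = 285.8 N·m clockwise.
Net moment of known loads = 687 N·m clockwise.
An unknown mass m at 6.32 m has arm 1.16 m; its moment is m·g·1.16 counterclockwise.
For rotational equilibrium, m × 9.8 × 1.16 = 687, so m = 687 / (9.8 × 1.16) = 60.4 kg.

m ≈ 60.4 kg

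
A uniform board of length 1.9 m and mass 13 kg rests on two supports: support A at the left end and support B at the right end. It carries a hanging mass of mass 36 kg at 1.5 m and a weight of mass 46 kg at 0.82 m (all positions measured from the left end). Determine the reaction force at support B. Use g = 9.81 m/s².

R_B ≈ 537 N

Taking torques about support A:
Beam weight: 13 × 9.81 = 127.5 N down at 0.95 m → arm 0.95 m, τ = 127.5 × 0.95 = 121.1 N·m clockwise.
Hanging mass: 36 × 9.81 = 353.2 N down at 1.5 m → arm 1.5 m, τ = 353.2 × 1.5 = 529.8 N·m clockwise.
Weight: 46 × 9.81 = 451.3 N down at 0.82 m → arm 0.82 m, τ = 451.3 × 0.82 = 370.1 N·m clockwise.
Net load moment about support A = 1021 N·m clockwise.
Reaction R at support B is upward at 1.9 m, arm 1.9 m → moment R × 1.9 counterclockwise.
Setting net torque to zero: R × 1.9 = 1021 → R = 537 N.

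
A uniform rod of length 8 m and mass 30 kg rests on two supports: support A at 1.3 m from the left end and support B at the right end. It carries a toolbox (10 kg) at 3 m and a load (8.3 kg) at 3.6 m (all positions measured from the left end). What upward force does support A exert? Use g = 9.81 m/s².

R_A ≈ 302 N

Taking torques about support B:
Beam weight: 30 × 9.81 = 294.3 N down at 4 m → arm 4 m, τ = 294.3 × 4 = 1177 N·m counterclockwise.
Toolbox: 10 × 9.81 = 98.1 N down at 3 m → arm 5 m, τ = 98.1 × 5 = 490.5 N·m counterclockwise.
Load: 8.3 × 9.81 = 81.42 N down at 3.6 m → arm 4.4 m, τ = 81.42 × 4.4 = 358.2 N·m counterclockwise.
Net load moment about support B = 2026 N·m counterclockwise.
Reaction R at support A is upward at 1.3 m, arm 6.7 m → moment R × 6.7 clockwise.
Στ = 0 ⇒ R × 6.7 = 2026 ⇒ R = 302 N.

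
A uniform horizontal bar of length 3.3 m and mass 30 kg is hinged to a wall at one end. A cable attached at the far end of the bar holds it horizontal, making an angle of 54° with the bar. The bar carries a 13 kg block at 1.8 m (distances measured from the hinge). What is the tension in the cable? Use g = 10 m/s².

T ≈ 273 N

Take moments about the hinge.
Beam weight: 30 × 10 = 300 N down at 1.65 m → arm 1.65 m, τ = 300 × 1.65 = 495 N·m clockwise.
Block: 13 × 10 = 130 N down at 1.8 m → arm 1.8 m, τ = 130 × 1.8 = 234 N·m clockwise.
Total clockwise load moment = 729 N·m.
The cable tension T acts at 3.3 m; only its component perpendicular to the bar, T sinθ, produces torque. sin 54° = 0.809.
Balancing moments: T × 3.3 × 0.809 = 729, giving T = 729 / 2.67 = 273 N.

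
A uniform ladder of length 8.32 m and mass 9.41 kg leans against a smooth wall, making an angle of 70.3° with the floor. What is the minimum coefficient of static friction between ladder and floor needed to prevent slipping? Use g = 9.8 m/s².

Taking torques about the foot of the ladder:
Ladder weight 9.41×9.8 = 92.22 N acts at 4.16 m along the ladder; its horizontal arm is 4.16·cos70.3° = 1.402 m → τ = 129.3 N·m clockwise.
Wall normal N acts horizontally at the top; its moment arm is the height L sinθ = 8.32·sin70.3° = 7.833 m, counterclockwise.
Στ = 0 ⇒ N × 7.833 = 129.3 ⇒ N = 16.51 N.
ΣFx = 0 ⇒ f = N_wall = 16.51 N. ΣFy = 0 ⇒ N_floor = 92.22 N.
μ_min = f / N_floor = 16.51 / 92.22 = 0.179.

μ_min ≈ 0.179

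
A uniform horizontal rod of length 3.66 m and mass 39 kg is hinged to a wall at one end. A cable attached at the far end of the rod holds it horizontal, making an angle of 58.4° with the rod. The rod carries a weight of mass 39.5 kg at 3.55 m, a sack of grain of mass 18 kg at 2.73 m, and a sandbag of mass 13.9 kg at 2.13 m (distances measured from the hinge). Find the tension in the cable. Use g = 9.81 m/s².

T ≈ 914 N

Choose the hinge as the axis so the unknown hinge reaction has zero arm there.
Beam weight: 39 × 9.81 = 382.6 N down at 1.83 m → arm 1.83 m, τ = 382.6 × 1.83 = 700.2 N·m clockwise.
Weight: 39.5 × 9.81 = 387.5 N down at 3.55 m → arm 3.55 m, τ = 387.5 × 3.55 = 1376 N·m clockwise.
Sack of grain: 18 × 9.81 = 176.6 N down at 2.73 m → arm 2.73 m, τ = 176.6 × 2.73 = 482.1 N·m clockwise.
Sandbag: 13.9 × 9.81 = 136.4 N down at 2.13 m → arm 2.13 m, τ = 136.4 × 2.13 = 290.5 N·m clockwise.
Total clockwise load moment = 2849 N·m.
The cable tension T acts at 3.66 m; only its component perpendicular to the rod, T sinθ, produces torque. sin 58.4° = 0.8517.
Setting net torque to zero: T × 3.66 × 0.8517 = 2849 → T = 2849 / 3.117 = 914 N.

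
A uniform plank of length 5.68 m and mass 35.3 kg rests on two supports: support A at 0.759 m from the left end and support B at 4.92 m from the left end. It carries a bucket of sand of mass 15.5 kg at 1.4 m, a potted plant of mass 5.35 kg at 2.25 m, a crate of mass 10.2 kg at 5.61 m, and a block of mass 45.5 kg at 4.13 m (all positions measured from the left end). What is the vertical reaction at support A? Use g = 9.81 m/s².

R_A ≈ 404 N

Take moments about support B.
Beam weight: 35.3 × 9.81 = 346.3 N down at 2.84 m → arm 2.08 m, τ = 346.3 × 2.08 = 720.3 N·m counterclockwise.
Bucket of sand: 15.5 × 9.81 = 152.1 N down at 1.4 m → arm 3.52 m, τ = 152.1 × 3.52 = 535.4 N·m counterclockwise.
Potted plant: 5.35 × 9.81 = 52.48 N down at 2.25 m → arm 2.67 m, τ = 52.48 × 2.67 = 140.1 N·m counterclockwise.
Crate: 10.2 × 9.81 = 100.1 N down at 5.61 m → arm 0.69 m, τ = 100.1 × 0.69 = 69.07 N·m clockwise.
Block: 45.5 × 9.81 = 446.4 N down at 4.13 m → arm 0.79 m, τ = 446.4 × 0.79 = 352.7 N·m counterclockwise.
Net load moment about support B = 1679 N·m counterclockwise.
Reaction R at support A is upward at 0.759 m, arm 4.161 m → moment R × 4.161 clockwise.
Setting net torque to zero: R × 4.161 = 1679 → R = 404 N.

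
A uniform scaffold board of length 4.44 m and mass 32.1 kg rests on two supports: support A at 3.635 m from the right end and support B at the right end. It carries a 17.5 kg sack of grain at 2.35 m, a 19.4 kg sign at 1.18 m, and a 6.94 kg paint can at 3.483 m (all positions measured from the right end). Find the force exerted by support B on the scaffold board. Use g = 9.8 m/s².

R_B ≈ 314 N

Sum moments about support A (its reaction then has zero moment arm).
Beam weight: 32.1 × 9.8 = 314.6 N down at 2.22 m → arm 1.415 m, τ = 314.6 × 1.415 = 445.2 N·m clockwise.
Sack of grain: 17.5 × 9.8 = 171.5 N down at 2.35 m → arm 1.285 m, τ = 171.5 × 1.285 = 220.4 N·m clockwise.
Sign: 19.4 × 9.8 = 190.1 N down at 1.18 m → arm 2.455 m, τ = 190.1 × 2.455 = 466.7 N·m clockwise.
Paint can: 6.94 × 9.8 = 68.01 N down at 3.483 m → arm 0.152 m, τ = 68.01 × 0.152 = 10.34 N·m clockwise.
Net load moment about support A = 1143 N·m clockwise.
Reaction R at support B is upward at 0 m, arm 3.635 m → moment R × 3.635 counterclockwise.
Στ = 0 ⇒ R × 3.635 = 1143 ⇒ R = 314 N.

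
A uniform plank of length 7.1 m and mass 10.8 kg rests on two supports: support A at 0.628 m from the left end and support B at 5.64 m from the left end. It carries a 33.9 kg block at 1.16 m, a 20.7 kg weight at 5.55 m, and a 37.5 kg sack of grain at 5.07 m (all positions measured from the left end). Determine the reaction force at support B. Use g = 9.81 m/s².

Choose support A as the axis so its reaction then has zero moment arm.
Beam weight: 10.8 × 9.81 = 105.9 N down at 3.55 m → arm 2.922 m, τ = 105.9 × 2.922 = 309.4 N·m clockwise.
Block: 33.9 × 9.81 = 332.6 N down at 1.16 m → arm 0.532 m, τ = 332.6 × 0.532 = 176.9 N·m clockwise.
Weight: 20.7 × 9.81 = 203.1 N down at 5.55 m → arm 4.922 m, τ = 203.1 × 4.922 = 999.7 N·m clockwise.
Sack of grain: 37.5 × 9.81 = 367.9 N down at 5.07 m → arm 4.442 m, τ = 367.9 × 4.442 = 1634 N·m clockwise.
Net load moment about support A = 3120 N·m clockwise.
Reaction R at support B is upward at 5.64 m, arm 5.012 m → moment R × 5.012 counterclockwise.
Στ = 0 ⇒ R × 5.012 = 3120 ⇒ R = 623 N.

R_B ≈ 623 N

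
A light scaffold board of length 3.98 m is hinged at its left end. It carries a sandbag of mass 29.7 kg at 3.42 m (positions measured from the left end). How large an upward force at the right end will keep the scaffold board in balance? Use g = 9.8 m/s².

Sum moments about the left end (the unknown pivot reaction has zero arm there).
Sandbag: 29.7 × 9.8 = 291.1 N down at 3.42 m → arm 3.42 m, τ = 291.1 × 3.42 = 995.6 N·m clockwise.
Net moment of the loads = 995.6 N·m clockwise.
The upward force F acts at the right end, arm 3.98 m, giving F × 3.98 counterclockwise.
Setting net torque to zero: F × 3.98 = 995.6 → F = 995.6 / 3.98 = 250 N.

F ≈ 250 N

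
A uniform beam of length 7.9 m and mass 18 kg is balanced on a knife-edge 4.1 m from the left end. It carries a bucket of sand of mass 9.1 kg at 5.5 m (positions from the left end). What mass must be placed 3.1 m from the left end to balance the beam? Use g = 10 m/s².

m ≈ 10 kg

Taking torques about the knife-edge (at 4.1 m from the left end):
Beam weight: 18 × 10 = 180 N down at 3.95 m → arm 0.15 m, τ = 180 × 0.15 = 27 N·m counterclockwise.
Bucket of sand: 9.1 × 10 = 91 N down at 5.5 m → arm 1.4 m, τ = 91 × 1.4 = 127.4 N·m clockwise.
Net moment of known loads = 100.4 N·m clockwise.
An unknown mass m at 3.1 m has arm 1 m; its moment is m·g·1 counterclockwise.
For rotational equilibrium, m × 10 × 1 = 100.4, so m = 100.4 / (10 × 1) = 10 kg.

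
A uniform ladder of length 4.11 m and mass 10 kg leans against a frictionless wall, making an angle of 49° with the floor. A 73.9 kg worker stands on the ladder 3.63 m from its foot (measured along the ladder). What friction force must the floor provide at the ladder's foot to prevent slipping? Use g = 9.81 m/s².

Take moments about the foot of the ladder.
Ladder weight 10×9.81 = 98.1 N acts at 2.055 m along the ladder; its horizontal arm is 2.055·cos49° = 1.348 m → τ = 132.2 N·m clockwise.
Worker: 73.9×9.81 = 725 N at 3.63 m → arm 2.381 m → τ = 1726 N·m clockwise.
Wall normal N acts horizontally at the top; its moment arm is the height L sinθ = 4.11·sin49° = 3.102 m, counterclockwise.
Στ = 0 ⇒ N × 3.102 = 1858 ⇒ N = 599 N.
ΣFx = 0: friction at the foot balances the wall's push, so f = N_wall = 599 N.

f ≈ 599 N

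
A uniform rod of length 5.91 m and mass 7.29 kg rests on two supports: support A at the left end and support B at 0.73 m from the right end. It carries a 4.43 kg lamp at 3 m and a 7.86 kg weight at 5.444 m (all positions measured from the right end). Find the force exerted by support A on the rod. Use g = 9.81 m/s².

R_A ≈ 120 N

About support B:
Beam weight: 7.29 × 9.81 = 71.51 N down at 2.955 m → arm 2.225 m, τ = 71.51 × 2.225 = 159.1 N·m counterclockwise.
Lamp: 4.43 × 9.81 = 43.46 N down at 3 m → arm 2.27 m, τ = 43.46 × 2.27 = 98.65 N·m counterclockwise.
Weight: 7.86 × 9.81 = 77.11 N down at 5.444 m → arm 4.714 m, τ = 77.11 × 4.714 = 363.5 N·m counterclockwise.
Net load moment about support B = 621.2 N·m counterclockwise.
Reaction R at support A is upward at 5.91 m, arm 5.18 m → moment R × 5.18 clockwise.
Στ = 0 ⇒ R × 5.18 = 621.2 ⇒ R = 120 N.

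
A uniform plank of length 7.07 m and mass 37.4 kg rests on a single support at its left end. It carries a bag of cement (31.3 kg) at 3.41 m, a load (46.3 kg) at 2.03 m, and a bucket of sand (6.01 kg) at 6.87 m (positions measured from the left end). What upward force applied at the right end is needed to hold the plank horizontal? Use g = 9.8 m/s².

F ≈ 519 N

Take moments about the left end.
Beam weight: 37.4 × 9.8 = 366.5 N down at 3.535 m → arm 3.535 m, τ = 366.5 × 3.535 = 1296 N·m clockwise.
Bag of cement: 31.3 × 9.8 = 306.7 N down at 3.41 m → arm 3.41 m, τ = 306.7 × 3.41 = 1046 N·m clockwise.
Load: 46.3 × 9.8 = 453.7 N down at 2.03 m → arm 2.03 m, τ = 453.7 × 2.03 = 921 N·m clockwise.
Bucket of sand: 6.01 × 9.8 = 58.9 N down at 6.87 m → arm 6.87 m, τ = 58.9 × 6.87 = 404.6 N·m clockwise.
Net moment of the loads = 3668 N·m clockwise.
The upward force F acts at the right end, arm 7.07 m, giving F × 7.07 counterclockwise.
Balancing moments: F × 7.07 = 3668, giving F = 3668 / 7.07 = 519 N.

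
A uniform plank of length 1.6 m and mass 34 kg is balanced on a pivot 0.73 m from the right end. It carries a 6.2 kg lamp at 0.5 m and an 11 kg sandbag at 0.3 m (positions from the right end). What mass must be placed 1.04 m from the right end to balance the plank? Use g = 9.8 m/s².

m ≈ 12.2 kg

Choose the pivot (at 0.73 m from the right end) as the axis so the support reaction has zero arm there.
Beam weight: 34 × 9.8 = 333.2 N down at 0.8 m → arm 0.07 m, τ = 333.2 × 0.07 = 23.32 N·m counterclockwise.
Lamp: 6.2 × 9.8 = 60.76 N down at 0.5 m → arm 0.23 m, τ = 60.76 × 0.23 = 13.97 N·m clockwise.
Sandbag: 11 × 9.8 = 107.8 N down at 0.3 m → arm 0.43 m, τ = 107.8 × 0.43 = 46.35 N·m clockwise.
Net moment of known loads = 37 N·m clockwise.
An unknown mass m at 1.04 m has arm 0.31 m; its moment is m·g·0.31 counterclockwise.
For rotational equilibrium, m × 9.8 × 0.31 = 37, so m = 37 / (9.8 × 0.31) = 12.2 kg.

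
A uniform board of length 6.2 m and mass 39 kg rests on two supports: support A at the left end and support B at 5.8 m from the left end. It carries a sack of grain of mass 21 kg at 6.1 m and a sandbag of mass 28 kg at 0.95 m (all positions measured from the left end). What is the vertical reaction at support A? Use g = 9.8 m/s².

R_A ≈ 397 N

Taking torques about support B:
Beam weight: 39 × 9.8 = 382.2 N down at 3.1 m → arm 2.7 m, τ = 382.2 × 2.7 = 1032 N·m counterclockwise.
Sack of grain: 21 × 9.8 = 205.8 N down at 6.1 m → arm 0.3 m, τ = 205.8 × 0.3 = 61.74 N·m clockwise.
Sandbag: 28 × 9.8 = 274.4 N down at 0.95 m → arm 4.85 m, τ = 274.4 × 4.85 = 1331 N·m counterclockwise.
Net load moment about support B = 2301 N·m counterclockwise.
Reaction R at support A is upward at 0 m, arm 5.8 m → moment R × 5.8 clockwise.
Setting net torque to zero: R × 5.8 = 2301 → R = 397 N.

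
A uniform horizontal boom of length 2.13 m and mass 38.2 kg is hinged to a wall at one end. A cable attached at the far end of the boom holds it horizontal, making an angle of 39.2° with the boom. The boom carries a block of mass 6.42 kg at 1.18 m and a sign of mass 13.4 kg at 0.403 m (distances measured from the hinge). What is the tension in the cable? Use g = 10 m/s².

T ≈ 399 N

Sum moments about the hinge (the unknown hinge reaction has zero arm there).
Beam weight: 38.2 × 10 = 382 N down at 1.065 m → arm 1.065 m, τ = 382 × 1.065 = 406.8 N·m clockwise.
Block: 6.42 × 10 = 64.2 N down at 1.18 m → arm 1.18 m, τ = 64.2 × 1.18 = 75.76 N·m clockwise.
Sign: 13.4 × 10 = 134 N down at 0.403 m → arm 0.403 m, τ = 134 × 0.403 = 54 N·m clockwise.
Total clockwise load moment = 536.6 N·m.
The cable tension T acts at 2.13 m; only its component perpendicular to the boom, T sinθ, produces torque. sin 39.2° = 0.632.
Setting net torque to zero: T × 2.13 × 0.632 = 536.6 → T = 536.6 / 1.346 = 399 N.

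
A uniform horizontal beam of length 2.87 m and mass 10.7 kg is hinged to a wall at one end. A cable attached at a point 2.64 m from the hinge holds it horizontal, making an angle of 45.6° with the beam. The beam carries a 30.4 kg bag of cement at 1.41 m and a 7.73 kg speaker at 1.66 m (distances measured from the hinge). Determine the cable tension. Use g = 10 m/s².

Taking torques about the hinge:
Beam weight: 10.7 × 10 = 107 N down at 1.435 m → arm 1.435 m, τ = 107 × 1.435 = 153.5 N·m clockwise.
Bag of cement: 30.4 × 10 = 304 N down at 1.41 m → arm 1.41 m, τ = 304 × 1.41 = 428.6 N·m clockwise.
Speaker: 7.73 × 10 = 77.3 N down at 1.66 m → arm 1.66 m, τ = 77.3 × 1.66 = 128.3 N·m clockwise.
Total clockwise load moment = 710.4 N·m.
The cable tension T acts at 2.64 m; only its component perpendicular to the beam, T sinθ, produces torque. sin 45.6° = 0.7145.
Στ = 0 ⇒ T × 2.64 × 0.7145 = 710.4 ⇒ T = 710.4 / 1.886 = 377 N.

T ≈ 377 N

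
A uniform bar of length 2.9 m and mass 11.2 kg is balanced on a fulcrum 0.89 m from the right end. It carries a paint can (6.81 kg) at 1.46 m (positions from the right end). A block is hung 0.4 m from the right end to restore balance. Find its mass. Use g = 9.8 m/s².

Sum moments about the fulcrum (at 0.89 m from the right end) (the support reaction has zero arm there).
Beam weight: 11.2 × 9.8 = 109.8 N down at 1.45 m → arm 0.56 m, τ = 109.8 × 0.56 = 61.49 N·m counterclockwise.
Paint can: 6.81 × 9.8 = 66.74 N down at 1.46 m → arm 0.57 m, τ = 66.74 × 0.57 = 38.04 N·m counterclockwise.
Net moment of known loads = 99.53 N·m counterclockwise.
An unknown mass m at 0.4 m has arm 0.49 m; its moment is m·g·0.49 clockwise.
Balancing moments: m × 9.8 × 0.49 = 99.53, giving m = 99.53 / (9.8 × 0.49) = 20.7 kg.

m ≈ 20.7 kg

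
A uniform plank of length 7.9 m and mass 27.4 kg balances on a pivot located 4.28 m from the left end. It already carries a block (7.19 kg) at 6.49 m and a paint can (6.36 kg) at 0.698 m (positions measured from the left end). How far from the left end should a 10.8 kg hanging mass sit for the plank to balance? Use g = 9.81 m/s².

x ≈ 5.76 m from the left end

Choose the pivot (at 4.28 m from the left end) as the axis so the support reaction has zero arm there.
Beam weight: 27.4 × 9.81 = 268.8 N down at 3.95 m → arm 0.33 m, τ = 268.8 × 0.33 = 88.7 N·m counterclockwise.
Block: 7.19 × 9.81 = 70.53 N down at 6.49 m → arm 2.21 m, τ = 70.53 × 2.21 = 155.9 N·m clockwise.
Paint can: 6.36 × 9.81 = 62.39 N down at 0.698 m → arm 3.582 m, τ = 62.39 × 3.582 = 223.5 N·m counterclockwise.
Net moment of existing loads = 156.3 N·m counterclockwise.
The hanging mass weighs 10.8 × 9.81 = 105.9 N and must supply an equal clockwise moment, so its lever arm about the pivot is 156.3 / 105.9 = 1.48 m.
That puts it at 4.28 + 1.48 = 5.76 m from the left end.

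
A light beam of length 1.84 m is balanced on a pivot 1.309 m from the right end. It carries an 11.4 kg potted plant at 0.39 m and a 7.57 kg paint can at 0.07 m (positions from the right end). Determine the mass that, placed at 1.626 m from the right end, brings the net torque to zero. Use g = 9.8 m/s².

m ≈ 62.6 kg

Taking torques about the pivot (at 1.309 m from the right end):
Potted plant: 11.4 × 9.8 = 111.7 N down at 0.39 m → arm 0.919 m, τ = 111.7 × 0.919 = 102.7 N·m clockwise.
Paint can: 7.57 × 9.8 = 74.19 N down at 0.07 m → arm 1.239 m, τ = 74.19 × 1.239 = 91.92 N·m clockwise.
Net moment of known loads = 194.6 N·m clockwise.
An unknown mass m at 1.626 m has arm 0.317 m; its moment is m·g·0.317 counterclockwise.
For rotational equilibrium, m × 9.8 × 0.317 = 194.6, so m = 194.6 / (9.8 × 0.317) = 62.6 kg.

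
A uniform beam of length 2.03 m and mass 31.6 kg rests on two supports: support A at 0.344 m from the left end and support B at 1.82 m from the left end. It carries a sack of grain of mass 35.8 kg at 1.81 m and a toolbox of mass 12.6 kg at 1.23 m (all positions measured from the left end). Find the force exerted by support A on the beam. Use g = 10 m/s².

Sum moments about support B (its reaction then has zero moment arm).
Beam weight: 31.6 × 10 = 316 N down at 1.015 m → arm 0.805 m, τ = 316 × 0.805 = 254.4 N·m counterclockwise.
Sack of grain: 35.8 × 10 = 358 N down at 1.81 m → arm 0.01 m, τ = 358 × 0.01 = 3.58 N·m counterclockwise.
Toolbox: 12.6 × 10 = 126 N down at 1.23 m → arm 0.59 m, τ = 126 × 0.59 = 74.34 N·m counterclockwise.
Net load moment about support B = 332.3 N·m counterclockwise.
Reaction R at support A is upward at 0.344 m, arm 1.476 m → moment R × 1.476 clockwise.
Balancing moments: R × 1.476 = 332.3, giving R = 225 N.

R_A ≈ 225 N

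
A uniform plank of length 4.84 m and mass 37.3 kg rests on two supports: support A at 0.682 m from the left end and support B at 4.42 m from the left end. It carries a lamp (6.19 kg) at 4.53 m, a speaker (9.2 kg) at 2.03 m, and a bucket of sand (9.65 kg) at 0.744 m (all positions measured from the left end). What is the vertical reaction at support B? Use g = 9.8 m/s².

Choose support A as the axis so its reaction then has zero moment arm.
Beam weight: 37.3 × 9.8 = 365.5 N down at 2.42 m → arm 1.738 m, τ = 365.5 × 1.738 = 635.2 N·m clockwise.
Lamp: 6.19 × 9.8 = 60.66 N down at 4.53 m → arm 3.848 m, τ = 60.66 × 3.848 = 233.4 N·m clockwise.
Speaker: 9.2 × 9.8 = 90.16 N down at 2.03 m → arm 1.348 m, τ = 90.16 × 1.348 = 121.5 N·m clockwise.
Bucket of sand: 9.65 × 9.8 = 94.57 N down at 0.744 m → arm 0.062 m, τ = 94.57 × 0.062 = 5.863 N·m clockwise.
Net load moment about support A = 996 N·m clockwise.
Reaction R at support B is upward at 4.42 m, arm 3.738 m → moment R × 3.738 counterclockwise.
For rotational equilibrium, R × 3.738 = 996, so R = 266 N.

R_B ≈ 266 N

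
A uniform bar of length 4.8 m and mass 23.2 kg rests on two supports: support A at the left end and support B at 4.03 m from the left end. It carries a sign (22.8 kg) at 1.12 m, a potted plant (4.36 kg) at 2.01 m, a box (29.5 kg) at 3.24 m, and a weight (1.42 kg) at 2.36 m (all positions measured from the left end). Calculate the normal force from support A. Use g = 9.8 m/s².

R_A ≈ 337 N

Take moments about support B.
Beam weight: 23.2 × 9.8 = 227.4 N down at 2.4 m → arm 1.63 m, τ = 227.4 × 1.63 = 370.7 N·m counterclockwise.
Sign: 22.8 × 9.8 = 223.4 N down at 1.12 m → arm 2.91 m, τ = 223.4 × 2.91 = 650.1 N·m counterclockwise.
Potted plant: 4.36 × 9.8 = 42.73 N down at 2.01 m → arm 2.02 m, τ = 42.73 × 2.02 = 86.31 N·m counterclockwise.
Box: 29.5 × 9.8 = 289.1 N down at 3.24 m → arm 0.79 m, τ = 289.1 × 0.79 = 228.4 N·m counterclockwise.
Weight: 1.42 × 9.8 = 13.92 N down at 2.36 m → arm 1.67 m, τ = 13.92 × 1.67 = 23.25 N·m counterclockwise.
Net load moment about support B = 1359 N·m counterclockwise.
Reaction R at support A is upward at 0 m, arm 4.03 m → moment R × 4.03 clockwise.
Στ = 0 ⇒ R × 4.03 = 1359 ⇒ R = 337 N.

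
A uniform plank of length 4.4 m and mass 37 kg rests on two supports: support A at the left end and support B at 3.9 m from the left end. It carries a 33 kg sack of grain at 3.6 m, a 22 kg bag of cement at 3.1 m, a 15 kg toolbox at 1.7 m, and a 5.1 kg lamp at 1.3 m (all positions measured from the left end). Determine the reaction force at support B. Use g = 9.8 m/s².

Sum moments about support A (its reaction then has zero moment arm).
Beam weight: 37 × 9.8 = 362.6 N down at 2.2 m → arm 2.2 m, τ = 362.6 × 2.2 = 797.7 N·m clockwise.
Sack of grain: 33 × 9.8 = 323.4 N down at 3.6 m → arm 3.6 m, τ = 323.4 × 3.6 = 1164 N·m clockwise.
Bag of cement: 22 × 9.8 = 215.6 N down at 3.1 m → arm 3.1 m, τ = 215.6 × 3.1 = 668.4 N·m clockwise.
Toolbox: 15 × 9.8 = 147 N down at 1.7 m → arm 1.7 m, τ = 147 × 1.7 = 249.9 N·m clockwise.
Lamp: 5.1 × 9.8 = 49.98 N down at 1.3 m → arm 1.3 m, τ = 49.98 × 1.3 = 64.97 N·m clockwise.
Net load moment about support A = 2945 N·m clockwise.
Reaction R at support B is upward at 3.9 m, arm 3.9 m → moment R × 3.9 counterclockwise.
Στ = 0 ⇒ R × 3.9 = 2945 ⇒ R = 755 N.

R_B ≈ 755 N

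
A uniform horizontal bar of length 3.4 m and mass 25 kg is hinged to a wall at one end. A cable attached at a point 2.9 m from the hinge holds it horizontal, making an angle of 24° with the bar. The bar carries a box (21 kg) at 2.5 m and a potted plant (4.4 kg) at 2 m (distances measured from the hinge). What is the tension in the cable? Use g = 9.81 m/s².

T ≈ 863 N

Choose the hinge as the axis so the unknown hinge reaction has zero arm there.
Beam weight: 25 × 9.81 = 245.2 N down at 1.7 m → arm 1.7 m, τ = 245.2 × 1.7 = 416.8 N·m clockwise.
Box: 21 × 9.81 = 206 N down at 2.5 m → arm 2.5 m, τ = 206 × 2.5 = 515 N·m clockwise.
Potted plant: 4.4 × 9.81 = 43.16 N down at 2 m → arm 2 m, τ = 43.16 × 2 = 86.32 N·m clockwise.
Total clockwise load moment = 1018 N·m.
The cable tension T acts at 2.9 m; only its component perpendicular to the bar, T sinθ, produces torque. sin 24° = 0.4067.
Στ = 0 ⇒ T × 2.9 × 0.4067 = 1018 ⇒ T = 1018 / 1.179 = 863 N.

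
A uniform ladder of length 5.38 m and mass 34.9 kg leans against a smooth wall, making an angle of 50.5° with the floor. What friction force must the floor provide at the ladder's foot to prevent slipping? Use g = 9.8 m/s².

Choose the foot of the ladder as the axis so the floor normal and friction both act there and drop out.
Ladder weight 34.9×9.8 = 342 N acts at 2.69 m along the ladder; its horizontal arm is 2.69·cos50.5° = 1.711 m → τ = 585.2 N·m clockwise.
Wall normal N acts horizontally at the top; its moment arm is the height L sinθ = 5.38·sin50.5° = 4.151 m, counterclockwise.
Balancing moments: N × 4.151 = 585.2, giving N = 141 N.
ΣFx = 0: friction at the foot balances the wall's push, so f = N_wall = 141 N.

f ≈ 141 N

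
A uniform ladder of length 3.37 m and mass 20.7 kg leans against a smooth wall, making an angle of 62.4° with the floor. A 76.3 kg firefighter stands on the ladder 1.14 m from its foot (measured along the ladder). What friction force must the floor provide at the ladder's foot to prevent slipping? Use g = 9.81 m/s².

Choose the foot of the ladder as the axis so the floor normal and friction both act there and drop out.
Ladder weight 20.7×9.81 = 203.1 N acts at 1.685 m along the ladder; its horizontal arm is 1.685·cos62.4° = 0.7807 m → τ = 158.6 N·m clockwise.
Firefighter: 76.3×9.81 = 748.5 N at 1.14 m → arm 0.5282 m → τ = 395.4 N·m clockwise.
Wall normal N acts horizontally at the top; its moment arm is the height L sinθ = 3.37·sin62.4° = 2.987 m, counterclockwise.
Setting net torque to zero: N × 2.987 = 554 → N = 185 N.
ΣFx = 0: friction at the foot balances the wall's push, so f = N_wall = 185 N.

f ≈ 185 N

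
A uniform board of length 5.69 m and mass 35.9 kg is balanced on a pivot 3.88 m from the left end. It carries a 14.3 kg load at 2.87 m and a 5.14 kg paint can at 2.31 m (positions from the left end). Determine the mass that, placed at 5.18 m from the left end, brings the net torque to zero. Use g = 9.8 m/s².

m ≈ 45.9 kg

Taking torques about the pivot (at 3.88 m from the left end):
Beam weight: 35.9 × 9.8 = 351.8 N down at 2.845 m → arm 1.035 m, τ = 351.8 × 1.035 = 364.1 N·m counterclockwise.
Load: 14.3 × 9.8 = 140.1 N down at 2.87 m → arm 1.01 m, τ = 140.1 × 1.01 = 141.5 N·m counterclockwise.
Paint can: 5.14 × 9.8 = 50.37 N down at 2.31 m → arm 1.57 m, τ = 50.37 × 1.57 = 79.08 N·m counterclockwise.
Net moment of known loads = 584.7 N·m counterclockwise.
An unknown mass m at 5.18 m has arm 1.3 m; its moment is m·g·1.3 clockwise.
Setting net torque to zero: m × 9.8 × 1.3 = 584.7 → m = 584.7 / (9.8 × 1.3) = 45.9 kg.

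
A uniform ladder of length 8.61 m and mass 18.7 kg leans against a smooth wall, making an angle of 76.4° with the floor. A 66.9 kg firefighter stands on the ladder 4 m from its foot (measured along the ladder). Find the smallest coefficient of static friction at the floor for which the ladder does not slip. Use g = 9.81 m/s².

About the foot of the ladder:
Ladder weight 18.7×9.81 = 183.4 N acts at 4.305 m along the ladder; its horizontal arm is 4.305·cos76.4° = 1.012 m → τ = 185.6 N·m clockwise.
Firefighter: 66.9×9.81 = 656.3 N at 4 m → arm 0.9406 m → τ = 617.3 N·m clockwise.
Wall normal N acts horizontally at the top; its moment arm is the height L sinθ = 8.61·sin76.4° = 8.369 m, counterclockwise.
Balancing moments: N × 8.369 = 802.9, giving N = 95.94 N.
ΣFx = 0 ⇒ f = N_wall = 95.94 N. ΣFy = 0 ⇒ N_floor = 839.7 N.
μ_min = f / N_floor = 95.94 / 839.7 = 0.114.

μ_min ≈ 0.114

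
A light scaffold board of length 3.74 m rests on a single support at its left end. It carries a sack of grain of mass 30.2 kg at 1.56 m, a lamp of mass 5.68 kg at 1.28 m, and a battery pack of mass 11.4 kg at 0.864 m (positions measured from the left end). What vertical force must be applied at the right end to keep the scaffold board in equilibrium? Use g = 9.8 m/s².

F ≈ 168 N

About the left end:
Sack of grain: 30.2 × 9.8 = 296 N down at 1.56 m → arm 1.56 m, τ = 296 × 1.56 = 461.8 N·m clockwise.
Lamp: 5.68 × 9.8 = 55.66 N down at 1.28 m → arm 1.28 m, τ = 55.66 × 1.28 = 71.24 N·m clockwise.
Battery pack: 11.4 × 9.8 = 111.7 N down at 0.864 m → arm 0.864 m, τ = 111.7 × 0.864 = 96.51 N·m clockwise.
Net moment of the loads = 629.5 N·m clockwise.
The upward force F acts at the right end, arm 3.74 m, giving F × 3.74 counterclockwise.
Setting net torque to zero: F × 3.74 = 629.5 → F = 629.5 / 3.74 = 168 N.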